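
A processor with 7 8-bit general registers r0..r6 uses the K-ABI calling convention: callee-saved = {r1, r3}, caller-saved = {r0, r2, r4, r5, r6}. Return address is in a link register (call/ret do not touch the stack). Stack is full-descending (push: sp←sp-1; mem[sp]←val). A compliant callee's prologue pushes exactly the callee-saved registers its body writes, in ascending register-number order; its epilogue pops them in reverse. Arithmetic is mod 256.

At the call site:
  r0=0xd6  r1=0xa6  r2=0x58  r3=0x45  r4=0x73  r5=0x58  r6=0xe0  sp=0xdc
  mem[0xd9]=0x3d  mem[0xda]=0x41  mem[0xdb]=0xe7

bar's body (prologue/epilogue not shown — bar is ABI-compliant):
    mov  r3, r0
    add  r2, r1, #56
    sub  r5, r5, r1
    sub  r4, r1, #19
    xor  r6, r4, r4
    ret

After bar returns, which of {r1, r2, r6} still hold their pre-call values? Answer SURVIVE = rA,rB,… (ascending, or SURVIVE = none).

prologue: push r3 → mem[0xdb]=0x45, sp=0xdb
body[0] mov  r3, r0 → r3=0xd6
body[1] add  r2, r1, #56 → r2=0xde
body[2] sub  r5, r5, r1 → r5=0xb2
body[3] sub  r4, r1, #19 → r4=0x93
body[4] xor  r6, r4, r4 → r6=0x00
epilogue: pop r3=0x45, sp=0xdc
r1: callee-saved, written=False
r2: caller-saved, written=True
r6: caller-saved, written=True

SURVIVE = r1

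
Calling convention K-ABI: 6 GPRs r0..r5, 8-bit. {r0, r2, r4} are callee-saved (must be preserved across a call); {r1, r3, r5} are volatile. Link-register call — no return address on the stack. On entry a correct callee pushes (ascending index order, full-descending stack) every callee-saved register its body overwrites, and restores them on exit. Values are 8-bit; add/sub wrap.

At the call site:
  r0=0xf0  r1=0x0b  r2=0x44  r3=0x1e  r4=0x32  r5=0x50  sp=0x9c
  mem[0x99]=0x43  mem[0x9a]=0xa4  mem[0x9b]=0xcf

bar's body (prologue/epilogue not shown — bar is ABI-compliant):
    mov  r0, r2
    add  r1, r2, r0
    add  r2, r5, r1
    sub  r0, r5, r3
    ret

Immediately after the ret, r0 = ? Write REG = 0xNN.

prologue: push r0 -> mem[0x9b]=0xf0, sp=0x9b
prologue: push r2 -> mem[0x9a]=0x44, sp=0x9a
body[0] mov  r0, r2 -> r0=0x44
body[1] add  r1, r2, r0 -> r1=0x88
body[2] add  r2, r5, r1 -> r2=0xd8
body[3] sub  r0, r5, r3 -> r0=0x32
epilogue: pop r2=0x44, sp=0x9b
epilogue: pop r0=0xf0, sp=0x9c
r0 is callee-saved -> restored

REG = 0xf0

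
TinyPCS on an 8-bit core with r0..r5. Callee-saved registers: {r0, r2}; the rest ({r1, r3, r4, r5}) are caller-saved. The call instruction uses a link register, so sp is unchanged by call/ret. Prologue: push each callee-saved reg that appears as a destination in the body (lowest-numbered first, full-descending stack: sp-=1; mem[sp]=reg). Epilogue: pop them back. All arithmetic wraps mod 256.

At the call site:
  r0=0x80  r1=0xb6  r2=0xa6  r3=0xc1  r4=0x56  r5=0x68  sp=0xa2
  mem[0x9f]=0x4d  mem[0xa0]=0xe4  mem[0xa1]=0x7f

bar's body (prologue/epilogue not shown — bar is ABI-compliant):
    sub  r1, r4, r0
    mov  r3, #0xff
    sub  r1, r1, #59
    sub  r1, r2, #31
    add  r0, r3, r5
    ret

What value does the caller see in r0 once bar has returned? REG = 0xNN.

REG = 0x80

prologue: push r0 -> mem[0xa1]=0x80, sp=0xa1
body[0] sub  r1, r4, r0 -> r1=0xd6
body[1] mov  r3, #0xff -> r3=0xff
body[2] sub  r1, r1, #59 -> r1=0x9b
body[3] sub  r1, r2, #31 -> r1=0x87
body[4] add  r0, r3, r5 -> r0=0x67
epilogue: pop r0=0x80, sp=0xa2
r0 is callee-saved -> restored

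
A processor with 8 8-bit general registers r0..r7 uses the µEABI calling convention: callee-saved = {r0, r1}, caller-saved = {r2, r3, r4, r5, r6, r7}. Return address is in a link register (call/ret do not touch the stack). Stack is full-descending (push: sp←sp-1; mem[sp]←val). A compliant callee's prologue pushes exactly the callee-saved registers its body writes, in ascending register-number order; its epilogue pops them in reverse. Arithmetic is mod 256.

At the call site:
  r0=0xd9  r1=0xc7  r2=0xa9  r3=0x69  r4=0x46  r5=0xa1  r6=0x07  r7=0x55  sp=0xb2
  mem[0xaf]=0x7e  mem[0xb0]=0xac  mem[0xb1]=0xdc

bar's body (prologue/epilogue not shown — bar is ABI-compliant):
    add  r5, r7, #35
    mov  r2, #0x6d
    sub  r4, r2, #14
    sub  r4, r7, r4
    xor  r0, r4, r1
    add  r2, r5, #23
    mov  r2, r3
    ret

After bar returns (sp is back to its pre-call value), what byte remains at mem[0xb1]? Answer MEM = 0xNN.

prologue: push r0 → mem[0xb1]=0xd9, sp=0xb1
body[0] add  r5, r7, #35 → r5=0x78
body[1] mov  r2, #0x6d → r2=0x6d
body[2] sub  r4, r2, #14 → r4=0x5f
body[3] sub  r4, r7, r4 → r4=0xf6
body[4] xor  r0, r4, r1 → r0=0x31
body[5] add  r2, r5, #23 → r2=0x8f
body[6] mov  r2, r3 → r2=0x69
epilogue: pop r0=0xd9, sp=0xb2
prologue pushed ['r0'] at ['0xb1']

MEM = 0xd9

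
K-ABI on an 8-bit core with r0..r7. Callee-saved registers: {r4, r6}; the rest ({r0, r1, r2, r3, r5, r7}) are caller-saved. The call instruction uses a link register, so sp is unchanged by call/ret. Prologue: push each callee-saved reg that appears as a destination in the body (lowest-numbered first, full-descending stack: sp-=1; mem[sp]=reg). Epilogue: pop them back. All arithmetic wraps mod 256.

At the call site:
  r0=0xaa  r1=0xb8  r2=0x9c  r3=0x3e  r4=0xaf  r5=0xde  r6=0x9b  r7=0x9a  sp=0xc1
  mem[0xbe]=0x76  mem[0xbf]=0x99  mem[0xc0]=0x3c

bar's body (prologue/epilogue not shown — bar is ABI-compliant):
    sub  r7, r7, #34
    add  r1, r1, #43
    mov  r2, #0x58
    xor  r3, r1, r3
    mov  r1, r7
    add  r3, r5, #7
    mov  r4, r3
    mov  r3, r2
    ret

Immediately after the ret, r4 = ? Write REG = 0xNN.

prologue: push r4 -> mem[0xc0]=0xaf, sp=0xc0
body[0] sub  r7, r7, #34 -> r7=0x78
body[1] add  r1, r1, #43 -> r1=0xe3
body[2] mov  r2, #0x58 -> r2=0x58
body[3] xor  r3, r1, r3 -> r3=0xdd
body[4] mov  r1, r7 -> r1=0x78
body[5] add  r3, r5, #7 -> r3=0xe5
body[6] mov  r4, r3 -> r4=0xe5
body[7] mov  r3, r2 -> r3=0x58
epilogue: pop r4=0xaf, sp=0xc1
r4 is callee-saved -> restored

REG = 0xaf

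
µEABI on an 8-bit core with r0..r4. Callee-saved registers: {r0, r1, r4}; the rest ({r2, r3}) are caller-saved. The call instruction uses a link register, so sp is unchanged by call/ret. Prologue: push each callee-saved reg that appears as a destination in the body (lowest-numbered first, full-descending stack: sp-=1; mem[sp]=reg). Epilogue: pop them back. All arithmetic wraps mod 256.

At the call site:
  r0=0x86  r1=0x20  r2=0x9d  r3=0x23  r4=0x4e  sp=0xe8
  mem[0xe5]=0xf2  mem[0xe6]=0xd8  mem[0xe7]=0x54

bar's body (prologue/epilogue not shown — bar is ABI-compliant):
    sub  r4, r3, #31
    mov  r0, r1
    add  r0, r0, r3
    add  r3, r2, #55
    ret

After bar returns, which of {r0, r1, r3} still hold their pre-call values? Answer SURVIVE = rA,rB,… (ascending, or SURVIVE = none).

prologue: push r0 -> mem[0xe7]=0x86, sp=0xe7
prologue: push r4 -> mem[0xe6]=0x4e, sp=0xe6
body[0] sub  r4, r3, #31 -> r4=0x04
body[1] mov  r0, r1 -> r0=0x20
body[2] add  r0, r0, r3 -> r0=0x43
body[3] add  r3, r2, #55 -> r3=0xd4
epilogue: pop r4=0x4e, sp=0xe7
epilogue: pop r0=0x86, sp=0xe8
r0: callee-saved, written=True
r1: callee-saved, written=False
r3: caller-saved, written=True

SURVIVE = r0,r1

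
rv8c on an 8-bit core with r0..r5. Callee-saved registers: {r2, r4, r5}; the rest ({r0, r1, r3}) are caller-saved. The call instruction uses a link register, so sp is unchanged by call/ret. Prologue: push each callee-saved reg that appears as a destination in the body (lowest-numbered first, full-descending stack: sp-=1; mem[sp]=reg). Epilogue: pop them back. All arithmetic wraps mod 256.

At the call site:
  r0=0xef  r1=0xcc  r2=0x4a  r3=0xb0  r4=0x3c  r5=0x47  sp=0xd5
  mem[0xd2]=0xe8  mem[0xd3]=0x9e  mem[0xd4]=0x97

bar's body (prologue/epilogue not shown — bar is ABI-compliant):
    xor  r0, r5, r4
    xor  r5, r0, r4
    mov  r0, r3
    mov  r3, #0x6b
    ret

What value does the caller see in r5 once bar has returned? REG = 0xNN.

prologue: push r5 → mem[0xd4]=0x47, sp=0xd4
body[0] xor  r0, r5, r4 → r0=0x7b
body[1] xor  r5, r0, r4 → r5=0x47
body[2] mov  r0, r3 → r0=0xb0
body[3] mov  r3, #0x6b → r3=0x6b
epilogue: pop r5=0x47, sp=0xd5
r5 is callee-saved → restored

REG = 0x47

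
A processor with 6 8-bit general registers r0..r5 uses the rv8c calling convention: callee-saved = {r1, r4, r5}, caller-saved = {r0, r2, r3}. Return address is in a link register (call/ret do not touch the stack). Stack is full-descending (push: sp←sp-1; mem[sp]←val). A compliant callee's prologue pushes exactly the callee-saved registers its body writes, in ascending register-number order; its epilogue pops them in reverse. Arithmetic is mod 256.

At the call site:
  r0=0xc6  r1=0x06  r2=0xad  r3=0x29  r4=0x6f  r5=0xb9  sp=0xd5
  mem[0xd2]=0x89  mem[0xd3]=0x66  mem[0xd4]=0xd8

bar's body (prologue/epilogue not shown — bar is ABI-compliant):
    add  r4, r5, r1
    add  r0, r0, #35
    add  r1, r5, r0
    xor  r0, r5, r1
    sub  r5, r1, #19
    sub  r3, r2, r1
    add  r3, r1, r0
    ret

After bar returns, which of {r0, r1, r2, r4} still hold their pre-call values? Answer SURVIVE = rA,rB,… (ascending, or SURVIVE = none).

prologue: push r1 -> mem[0xd4]=0x06, sp=0xd4
prologue: push r4 -> mem[0xd3]=0x6f, sp=0xd3
prologue: push r5 -> mem[0xd2]=0xb9, sp=0xd2
body[0] add  r4, r5, r1 -> r4=0xbf
body[1] add  r0, r0, #35 -> r0=0xe9
body[2] add  r1, r5, r0 -> r1=0xa2
body[3] xor  r0, r5, r1 -> r0=0x1b
body[4] sub  r5, r1, #19 -> r5=0x8f
body[5] sub  r3, r2, r1 -> r3=0x0b
body[6] add  r3, r1, r0 -> r3=0xbd
epilogue: pop r5=0xb9, sp=0xd3
epilogue: pop r4=0x6f, sp=0xd4
epilogue: pop r1=0x06, sp=0xd5
r0: caller-saved, written=True
r1: callee-saved, written=True
r2: caller-saved, written=False
r4: callee-saved, written=True

SURVIVE = r1,r2,r4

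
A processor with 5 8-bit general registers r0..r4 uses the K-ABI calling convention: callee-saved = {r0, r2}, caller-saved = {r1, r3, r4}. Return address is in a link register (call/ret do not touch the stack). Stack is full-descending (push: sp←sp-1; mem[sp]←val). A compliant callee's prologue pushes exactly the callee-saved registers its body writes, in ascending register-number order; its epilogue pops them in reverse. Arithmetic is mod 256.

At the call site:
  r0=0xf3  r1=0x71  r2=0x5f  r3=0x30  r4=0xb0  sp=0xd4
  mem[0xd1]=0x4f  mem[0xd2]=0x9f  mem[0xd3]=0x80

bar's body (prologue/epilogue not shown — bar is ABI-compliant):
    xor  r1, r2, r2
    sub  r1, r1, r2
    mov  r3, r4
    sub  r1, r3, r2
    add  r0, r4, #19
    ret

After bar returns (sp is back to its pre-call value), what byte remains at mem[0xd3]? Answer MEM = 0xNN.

MEM = 0xf3

prologue: push r0 -> mem[0xd3]=0xf3, sp=0xd3
body[0] xor  r1, r2, r2 -> r1=0x00
body[1] sub  r1, r1, r2 -> r1=0xa1
body[2] mov  r3, r4 -> r3=0xb0
body[3] sub  r1, r3, r2 -> r1=0x51
body[4] add  r0, r4, #19 -> r0=0xc3
epilogue: pop r0=0xf3, sp=0xd4
prologue pushed ['r0'] at ['0xd3']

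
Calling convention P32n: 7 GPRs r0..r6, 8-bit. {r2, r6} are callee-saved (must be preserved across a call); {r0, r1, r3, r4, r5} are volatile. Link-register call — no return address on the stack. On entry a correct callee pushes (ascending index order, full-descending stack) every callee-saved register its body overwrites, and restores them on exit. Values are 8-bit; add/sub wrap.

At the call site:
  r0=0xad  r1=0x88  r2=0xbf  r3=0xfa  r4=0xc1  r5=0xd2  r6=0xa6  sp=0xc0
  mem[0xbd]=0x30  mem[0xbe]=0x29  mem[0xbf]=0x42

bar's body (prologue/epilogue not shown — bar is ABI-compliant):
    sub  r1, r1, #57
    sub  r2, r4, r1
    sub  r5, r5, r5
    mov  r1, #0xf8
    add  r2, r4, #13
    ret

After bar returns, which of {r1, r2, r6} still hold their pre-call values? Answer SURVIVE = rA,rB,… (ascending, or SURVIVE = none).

SURVIVE = r2,r6

prologue: push r2 -> mem[0xbf]=0xbf, sp=0xbf
body[0] sub  r1, r1, #57 -> r1=0x4f
body[1] sub  r2, r4, r1 -> r2=0x72
body[2] sub  r5, r5, r5 -> r5=0x00
body[3] mov  r1, #0xf8 -> r1=0xf8
body[4] add  r2, r4, #13 -> r2=0xce
epilogue: pop r2=0xbf, sp=0xc0
r1: caller-saved, written=True
r2: callee-saved, written=True
r6: callee-saved, written=False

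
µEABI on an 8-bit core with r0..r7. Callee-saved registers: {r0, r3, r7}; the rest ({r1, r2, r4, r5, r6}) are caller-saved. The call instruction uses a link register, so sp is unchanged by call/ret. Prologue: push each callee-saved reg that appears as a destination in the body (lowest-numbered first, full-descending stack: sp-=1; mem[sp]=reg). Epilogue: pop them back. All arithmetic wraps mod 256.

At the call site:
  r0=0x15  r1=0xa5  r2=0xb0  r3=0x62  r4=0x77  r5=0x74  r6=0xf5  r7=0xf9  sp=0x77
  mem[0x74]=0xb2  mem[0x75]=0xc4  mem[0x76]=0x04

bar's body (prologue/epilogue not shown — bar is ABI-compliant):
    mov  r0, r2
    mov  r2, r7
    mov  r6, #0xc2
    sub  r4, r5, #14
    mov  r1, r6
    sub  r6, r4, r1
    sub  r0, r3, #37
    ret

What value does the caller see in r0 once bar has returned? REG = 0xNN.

prologue: push r0 → mem[0x76]=0x15, sp=0x76
body[0] mov  r0, r2 → r0=0xb0
body[1] mov  r2, r7 → r2=0xf9
body[2] mov  r6, #0xc2 → r6=0xc2
body[3] sub  r4, r5, #14 → r4=0x66
body[4] mov  r1, r6 → r1=0xc2
body[5] sub  r6, r4, r1 → r6=0xa4
body[6] sub  r0, r3, #37 → r0=0x3d
epilogue: pop r0=0x15, sp=0x77
r0 is callee-saved → restored

REG = 0x15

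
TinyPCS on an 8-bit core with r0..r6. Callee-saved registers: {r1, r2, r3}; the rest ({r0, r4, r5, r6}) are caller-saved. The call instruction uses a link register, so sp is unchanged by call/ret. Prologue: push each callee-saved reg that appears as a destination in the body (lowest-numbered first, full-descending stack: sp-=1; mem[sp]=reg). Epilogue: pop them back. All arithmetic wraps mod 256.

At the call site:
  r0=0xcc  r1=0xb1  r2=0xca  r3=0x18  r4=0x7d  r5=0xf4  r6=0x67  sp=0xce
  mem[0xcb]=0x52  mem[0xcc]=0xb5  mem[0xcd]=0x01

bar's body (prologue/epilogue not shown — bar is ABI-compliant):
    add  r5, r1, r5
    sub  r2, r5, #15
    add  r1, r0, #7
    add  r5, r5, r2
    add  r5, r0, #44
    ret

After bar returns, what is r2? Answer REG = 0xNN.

REG = 0xca

prologue: push r1 -> mem[0xcd]=0xb1, sp=0xcd
prologue: push r2 -> mem[0xcc]=0xca, sp=0xcc
body[0] add  r5, r1, r5 -> r5=0xa5
body[1] sub  r2, r5, #15 -> r2=0x96
body[2] add  r1, r0, #7 -> r1=0xd3
body[3] add  r5, r5, r2 -> r5=0x3b
body[4] add  r5, r0, #44 -> r5=0xf8
epilogue: pop r2=0xca, sp=0xcd
epilogue: pop r1=0xb1, sp=0xce
r2 is callee-saved -> restored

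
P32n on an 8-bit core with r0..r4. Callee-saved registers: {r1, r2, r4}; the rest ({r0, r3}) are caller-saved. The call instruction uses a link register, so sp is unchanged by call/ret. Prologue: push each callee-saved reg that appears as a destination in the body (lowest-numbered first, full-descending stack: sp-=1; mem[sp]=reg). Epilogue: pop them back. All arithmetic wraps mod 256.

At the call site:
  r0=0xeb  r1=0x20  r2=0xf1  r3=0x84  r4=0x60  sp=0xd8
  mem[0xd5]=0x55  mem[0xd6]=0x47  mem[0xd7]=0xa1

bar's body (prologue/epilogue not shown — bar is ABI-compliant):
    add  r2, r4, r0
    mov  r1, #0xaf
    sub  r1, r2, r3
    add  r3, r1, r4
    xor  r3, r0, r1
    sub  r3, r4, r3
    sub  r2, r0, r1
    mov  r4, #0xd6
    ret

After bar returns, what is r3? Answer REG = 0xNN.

prologue: push r1 -> mem[0xd7]=0x20, sp=0xd7
prologue: push r2 -> mem[0xd6]=0xf1, sp=0xd6
prologue: push r4 -> mem[0xd5]=0x60, sp=0xd5
body[0] add  r2, r4, r0 -> r2=0x4b
body[1] mov  r1, #0xaf -> r1=0xaf
body[2] sub  r1, r2, r3 -> r1=0xc7
body[3] add  r3, r1, r4 -> r3=0x27
body[4] xor  r3, r0, r1 -> r3=0x2c
body[5] sub  r3, r4, r3 -> r3=0x34
body[6] sub  r2, r0, r1 -> r2=0x24
body[7] mov  r4, #0xd6 -> r4=0xd6
epilogue: pop r4=0x60, sp=0xd6
epilogue: pop r2=0xf1, sp=0xd7
epilogue: pop r1=0x20, sp=0xd8
r3 is caller-saved -> body value

REG = 0x34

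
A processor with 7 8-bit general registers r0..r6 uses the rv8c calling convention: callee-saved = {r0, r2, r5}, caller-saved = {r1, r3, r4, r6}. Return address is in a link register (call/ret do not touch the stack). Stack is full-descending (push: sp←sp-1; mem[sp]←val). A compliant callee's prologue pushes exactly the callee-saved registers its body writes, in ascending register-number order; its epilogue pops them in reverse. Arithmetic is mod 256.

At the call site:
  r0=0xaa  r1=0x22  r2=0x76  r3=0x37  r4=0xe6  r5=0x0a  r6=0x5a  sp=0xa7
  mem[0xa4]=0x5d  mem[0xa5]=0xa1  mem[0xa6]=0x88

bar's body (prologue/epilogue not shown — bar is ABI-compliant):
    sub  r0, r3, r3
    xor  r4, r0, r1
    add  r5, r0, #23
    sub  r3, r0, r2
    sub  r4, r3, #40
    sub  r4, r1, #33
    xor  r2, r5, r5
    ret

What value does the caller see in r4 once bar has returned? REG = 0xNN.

REG = 0x01

prologue: push r0 -> mem[0xa6]=0xaa, sp=0xa6
prologue: push r2 -> mem[0xa5]=0x76, sp=0xa5
prologue: push r5 -> mem[0xa4]=0x0a, sp=0xa4
body[0] sub  r0, r3, r3 -> r0=0x00
body[1] xor  r4, r0, r1 -> r4=0x22
body[2] add  r5, r0, #23 -> r5=0x17
body[3] sub  r3, r0, r2 -> r3=0x8a
body[4] sub  r4, r3, #40 -> r4=0x62
body[5] sub  r4, r1, #33 -> r4=0x01
body[6] xor  r2, r5, r5 -> r2=0x00
epilogue: pop r5=0x0a, sp=0xa5
epilogue: pop r2=0x76, sp=0xa6
epilogue: pop r0=0xaa, sp=0xa7
r4 is caller-saved -> body value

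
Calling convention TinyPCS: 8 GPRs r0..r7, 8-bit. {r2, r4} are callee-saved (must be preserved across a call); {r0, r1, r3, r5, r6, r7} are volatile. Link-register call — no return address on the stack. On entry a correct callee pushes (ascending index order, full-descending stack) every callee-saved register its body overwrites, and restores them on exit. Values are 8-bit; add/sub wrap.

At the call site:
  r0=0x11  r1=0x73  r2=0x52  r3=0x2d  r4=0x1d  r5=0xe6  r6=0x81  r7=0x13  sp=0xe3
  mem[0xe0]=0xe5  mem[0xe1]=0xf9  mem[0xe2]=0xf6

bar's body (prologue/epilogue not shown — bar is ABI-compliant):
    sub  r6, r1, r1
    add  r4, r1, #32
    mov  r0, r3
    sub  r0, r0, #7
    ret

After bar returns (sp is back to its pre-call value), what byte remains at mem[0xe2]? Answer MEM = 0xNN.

prologue: push r4 -> mem[0xe2]=0x1d, sp=0xe2
body[0] sub  r6, r1, r1 -> r6=0x00
body[1] add  r4, r1, #32 -> r4=0x93
body[2] mov  r0, r3 -> r0=0x2d
body[3] sub  r0, r0, #7 -> r0=0x26
epilogue: pop r4=0x1d, sp=0xe3
prologue pushed ['r4'] at ['0xe2']

MEM = 0x1d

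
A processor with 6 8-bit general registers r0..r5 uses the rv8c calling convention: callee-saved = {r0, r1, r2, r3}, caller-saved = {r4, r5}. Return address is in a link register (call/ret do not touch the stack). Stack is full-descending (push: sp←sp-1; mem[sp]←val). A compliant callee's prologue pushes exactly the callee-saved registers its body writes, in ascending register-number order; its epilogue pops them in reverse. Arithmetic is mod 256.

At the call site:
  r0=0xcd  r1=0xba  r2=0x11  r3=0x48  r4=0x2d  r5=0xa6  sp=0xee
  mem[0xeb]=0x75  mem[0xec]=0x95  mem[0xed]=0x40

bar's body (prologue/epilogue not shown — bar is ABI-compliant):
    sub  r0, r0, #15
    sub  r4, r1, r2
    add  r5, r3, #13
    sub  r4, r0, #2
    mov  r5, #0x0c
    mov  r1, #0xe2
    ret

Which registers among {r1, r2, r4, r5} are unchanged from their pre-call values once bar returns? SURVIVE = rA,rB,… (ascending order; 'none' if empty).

SURVIVE = r1,r2

prologue: push r0 -> mem[0xed]=0xcd, sp=0xed
prologue: push r1 -> mem[0xec]=0xba, sp=0xec
body[0] sub  r0, r0, #15 -> r0=0xbe
body[1] sub  r4, r1, r2 -> r4=0xa9
body[2] add  r5, r3, #13 -> r5=0x55
body[3] sub  r4, r0, #2 -> r4=0xbc
body[4] mov  r5, #0x0c -> r5=0x0c
body[5] mov  r1, #0xe2 -> r1=0xe2
epilogue: pop r1=0xba, sp=0xed
epilogue: pop r0=0xcd, sp=0xee
r1: callee-saved, written=True
r2: callee-saved, written=False
r4: caller-saved, written=True
r5: caller-saved, written=True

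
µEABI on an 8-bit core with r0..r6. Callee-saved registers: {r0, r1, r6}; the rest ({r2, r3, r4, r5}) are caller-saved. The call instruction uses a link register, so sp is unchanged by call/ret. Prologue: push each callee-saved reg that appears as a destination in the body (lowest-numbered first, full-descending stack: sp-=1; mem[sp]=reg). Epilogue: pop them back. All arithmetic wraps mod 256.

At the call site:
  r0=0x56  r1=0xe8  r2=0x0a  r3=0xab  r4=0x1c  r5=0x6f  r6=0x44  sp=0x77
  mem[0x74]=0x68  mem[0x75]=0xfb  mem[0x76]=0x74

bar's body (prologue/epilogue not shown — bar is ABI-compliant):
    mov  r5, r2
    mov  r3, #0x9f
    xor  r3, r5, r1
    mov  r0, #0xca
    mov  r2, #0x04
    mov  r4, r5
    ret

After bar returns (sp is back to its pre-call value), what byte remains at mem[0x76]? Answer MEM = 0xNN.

prologue: push r0 → mem[0x76]=0x56, sp=0x76
body[0] mov  r5, r2 → r5=0x0a
body[1] mov  r3, #0x9f → r3=0x9f
body[2] xor  r3, r5, r1 → r3=0xe2
body[3] mov  r0, #0xca → r0=0xca
body[4] mov  r2, #0x04 → r2=0x04
body[5] mov  r4, r5 → r4=0x0a
epilogue: pop r0=0x56, sp=0x77
prologue pushed ['r0'] at ['0x76']

MEM = 0x56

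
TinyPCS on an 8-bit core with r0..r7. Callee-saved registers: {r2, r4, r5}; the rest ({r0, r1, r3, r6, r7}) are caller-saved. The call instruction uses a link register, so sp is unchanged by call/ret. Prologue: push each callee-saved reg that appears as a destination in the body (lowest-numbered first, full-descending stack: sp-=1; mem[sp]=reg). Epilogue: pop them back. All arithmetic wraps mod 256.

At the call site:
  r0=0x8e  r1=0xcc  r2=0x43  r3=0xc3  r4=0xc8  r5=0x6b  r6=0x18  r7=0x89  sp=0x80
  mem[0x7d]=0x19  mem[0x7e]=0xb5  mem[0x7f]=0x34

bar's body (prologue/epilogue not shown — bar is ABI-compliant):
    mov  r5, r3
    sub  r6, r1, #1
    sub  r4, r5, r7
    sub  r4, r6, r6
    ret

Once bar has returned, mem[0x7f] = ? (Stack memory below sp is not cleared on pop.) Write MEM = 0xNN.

MEM = 0xc8

prologue: push r4 → mem[0x7f]=0xc8, sp=0x7f
prologue: push r5 → mem[0x7e]=0x6b, sp=0x7e
body[0] mov  r5, r3 → r5=0xc3
body[1] sub  r6, r1, #1 → r6=0xcb
body[2] sub  r4, r5, r7 → r4=0x3a
body[3] sub  r4, r6, r6 → r4=0x00
epilogue: pop r5=0x6b, sp=0x7f
epilogue: pop r4=0xc8, sp=0x80
prologue pushed ['r4', 'r5'] at ['0x7f', '0x7e']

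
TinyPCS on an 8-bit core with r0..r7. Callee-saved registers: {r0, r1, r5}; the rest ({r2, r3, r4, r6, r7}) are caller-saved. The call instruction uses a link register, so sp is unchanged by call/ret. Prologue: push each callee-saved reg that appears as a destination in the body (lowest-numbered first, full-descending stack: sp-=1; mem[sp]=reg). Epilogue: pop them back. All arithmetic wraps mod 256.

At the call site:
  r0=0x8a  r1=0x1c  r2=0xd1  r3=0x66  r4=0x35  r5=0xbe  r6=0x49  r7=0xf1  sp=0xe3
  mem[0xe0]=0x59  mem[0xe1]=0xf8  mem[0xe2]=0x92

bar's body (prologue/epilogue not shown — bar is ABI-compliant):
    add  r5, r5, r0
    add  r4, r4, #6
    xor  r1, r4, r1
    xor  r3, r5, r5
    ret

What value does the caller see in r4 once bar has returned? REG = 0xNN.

prologue: push r1 → mem[0xe2]=0x1c, sp=0xe2
prologue: push r5 → mem[0xe1]=0xbe, sp=0xe1
body[0] add  r5, r5, r0 → r5=0x48
body[1] add  r4, r4, #6 → r4=0x3b
body[2] xor  r1, r4, r1 → r1=0x27
body[3] xor  r3, r5, r5 → r3=0x00
epilogue: pop r5=0xbe, sp=0xe2
epilogue: pop r1=0x1c, sp=0xe3
r4 is caller-saved → body value

REG = 0x3b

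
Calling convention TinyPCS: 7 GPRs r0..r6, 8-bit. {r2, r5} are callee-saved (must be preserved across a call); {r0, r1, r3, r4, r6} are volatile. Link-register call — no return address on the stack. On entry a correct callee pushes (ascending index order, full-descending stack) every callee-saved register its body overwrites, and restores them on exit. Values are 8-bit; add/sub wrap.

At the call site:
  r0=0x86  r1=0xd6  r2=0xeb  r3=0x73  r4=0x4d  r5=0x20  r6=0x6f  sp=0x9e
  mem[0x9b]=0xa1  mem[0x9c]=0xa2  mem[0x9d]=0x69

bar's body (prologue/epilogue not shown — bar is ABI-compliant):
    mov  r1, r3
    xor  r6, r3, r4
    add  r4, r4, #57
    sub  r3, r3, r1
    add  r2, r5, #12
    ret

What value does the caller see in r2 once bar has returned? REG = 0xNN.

REG = 0xeb

prologue: push r2 -> mem[0x9d]=0xeb, sp=0x9d
body[0] mov  r1, r3 -> r1=0x73
body[1] xor  r6, r3, r4 -> r6=0x3e
body[2] add  r4, r4, #57 -> r4=0x86
body[3] sub  r3, r3, r1 -> r3=0x00
body[4] add  r2, r5, #12 -> r2=0x2c
epilogue: pop r2=0xeb, sp=0x9e
r2 is callee-saved -> restored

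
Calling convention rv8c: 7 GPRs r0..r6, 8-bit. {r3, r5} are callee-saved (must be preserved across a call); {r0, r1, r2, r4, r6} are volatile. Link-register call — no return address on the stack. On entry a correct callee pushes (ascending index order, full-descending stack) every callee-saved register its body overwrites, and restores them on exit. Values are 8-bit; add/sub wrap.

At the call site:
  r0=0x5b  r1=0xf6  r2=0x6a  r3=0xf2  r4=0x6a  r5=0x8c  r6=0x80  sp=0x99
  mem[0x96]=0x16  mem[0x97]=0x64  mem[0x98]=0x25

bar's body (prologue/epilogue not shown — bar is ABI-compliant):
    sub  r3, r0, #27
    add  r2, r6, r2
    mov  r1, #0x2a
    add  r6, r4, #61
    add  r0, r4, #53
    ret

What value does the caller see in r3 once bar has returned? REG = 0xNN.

prologue: push r3 -> mem[0x98]=0xf2, sp=0x98
body[0] sub  r3, r0, #27 -> r3=0x40
body[1] add  r2, r6, r2 -> r2=0xea
body[2] mov  r1, #0x2a -> r1=0x2a
body[3] add  r6, r4, #61 -> r6=0xa7
body[4] add  r0, r4, #53 -> r0=0x9f
epilogue: pop r3=0xf2, sp=0x99
r3 is callee-saved -> restored

REG = 0xf2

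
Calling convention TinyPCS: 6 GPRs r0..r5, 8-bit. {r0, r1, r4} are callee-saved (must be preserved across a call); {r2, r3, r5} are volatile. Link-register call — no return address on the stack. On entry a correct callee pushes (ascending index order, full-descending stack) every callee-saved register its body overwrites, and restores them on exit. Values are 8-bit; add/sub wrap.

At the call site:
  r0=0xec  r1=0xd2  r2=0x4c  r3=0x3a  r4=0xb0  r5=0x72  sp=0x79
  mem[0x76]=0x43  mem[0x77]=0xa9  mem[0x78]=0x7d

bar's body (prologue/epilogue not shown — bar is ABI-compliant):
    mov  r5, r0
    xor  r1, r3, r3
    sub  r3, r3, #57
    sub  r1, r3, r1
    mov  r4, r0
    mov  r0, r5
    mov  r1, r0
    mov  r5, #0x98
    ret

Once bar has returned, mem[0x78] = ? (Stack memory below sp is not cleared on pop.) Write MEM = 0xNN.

MEM = 0xec

prologue: push r0 -> mem[0x78]=0xec, sp=0x78
prologue: push r1 -> mem[0x77]=0xd2, sp=0x77
prologue: push r4 -> mem[0x76]=0xb0, sp=0x76
body[0] mov  r5, r0 -> r5=0xec
body[1] xor  r1, r3, r3 -> r1=0x00
body[2] sub  r3, r3, #57 -> r3=0x01
body[3] sub  r1, r3, r1 -> r1=0x01
body[4] mov  r4, r0 -> r4=0xec
body[5] mov  r0, r5 -> r0=0xec
body[6] mov  r1, r0 -> r1=0xec
body[7] mov  r5, #0x98 -> r5=0x98
epilogue: pop r4=0xb0, sp=0x77
epilogue: pop r1=0xd2, sp=0x78
epilogue: pop r0=0xec, sp=0x79
prologue pushed ['r0', 'r1', 'r4'] at ['0x78', '0x77', '0x76']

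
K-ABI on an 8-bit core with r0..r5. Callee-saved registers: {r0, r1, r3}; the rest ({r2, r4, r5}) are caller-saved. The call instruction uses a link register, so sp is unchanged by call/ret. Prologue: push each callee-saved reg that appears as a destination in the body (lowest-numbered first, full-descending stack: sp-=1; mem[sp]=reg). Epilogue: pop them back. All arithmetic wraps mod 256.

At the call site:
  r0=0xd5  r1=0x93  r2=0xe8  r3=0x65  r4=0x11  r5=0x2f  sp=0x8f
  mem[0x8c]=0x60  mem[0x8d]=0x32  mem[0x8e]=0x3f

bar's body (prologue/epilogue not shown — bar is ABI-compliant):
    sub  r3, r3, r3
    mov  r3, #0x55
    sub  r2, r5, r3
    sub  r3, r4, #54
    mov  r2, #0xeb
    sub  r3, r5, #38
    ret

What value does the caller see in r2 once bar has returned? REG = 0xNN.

prologue: push r3 → mem[0x8e]=0x65, sp=0x8e
body[0] sub  r3, r3, r3 → r3=0x00
body[1] mov  r3, #0x55 → r3=0x55
body[2] sub  r2, r5, r3 → r2=0xda
body[3] sub  r3, r4, #54 → r3=0xdb
body[4] mov  r2, #0xeb → r2=0xeb
body[5] sub  r3, r5, #38 → r3=0x09
epilogue: pop r3=0x65, sp=0x8f
r2 is caller-saved → body value

REG = 0xeb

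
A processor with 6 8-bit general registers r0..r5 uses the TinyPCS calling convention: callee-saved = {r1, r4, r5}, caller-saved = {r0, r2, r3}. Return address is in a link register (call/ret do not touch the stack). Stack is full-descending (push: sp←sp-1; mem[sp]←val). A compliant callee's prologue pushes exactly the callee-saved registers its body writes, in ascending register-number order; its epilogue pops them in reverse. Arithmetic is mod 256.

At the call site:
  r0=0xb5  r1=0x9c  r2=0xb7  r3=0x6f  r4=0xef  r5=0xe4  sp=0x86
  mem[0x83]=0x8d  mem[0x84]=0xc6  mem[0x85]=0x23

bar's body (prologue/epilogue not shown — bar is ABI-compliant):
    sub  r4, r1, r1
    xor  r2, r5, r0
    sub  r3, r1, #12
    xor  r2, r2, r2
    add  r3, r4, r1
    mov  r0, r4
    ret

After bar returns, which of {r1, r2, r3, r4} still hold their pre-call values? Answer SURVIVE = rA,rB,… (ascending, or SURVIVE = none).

prologue: push r4 -> mem[0x85]=0xef, sp=0x85
body[0] sub  r4, r1, r1 -> r4=0x00
body[1] xor  r2, r5, r0 -> r2=0x51
body[2] sub  r3, r1, #12 -> r3=0x90
body[3] xor  r2, r2, r2 -> r2=0x00
body[4] add  r3, r4, r1 -> r3=0x9c
body[5] mov  r0, r4 -> r0=0x00
epilogue: pop r4=0xef, sp=0x86
r1: callee-saved, written=False
r2: caller-saved, written=True
r3: caller-saved, written=True
r4: callee-saved, written=True

SURVIVE = r1,r4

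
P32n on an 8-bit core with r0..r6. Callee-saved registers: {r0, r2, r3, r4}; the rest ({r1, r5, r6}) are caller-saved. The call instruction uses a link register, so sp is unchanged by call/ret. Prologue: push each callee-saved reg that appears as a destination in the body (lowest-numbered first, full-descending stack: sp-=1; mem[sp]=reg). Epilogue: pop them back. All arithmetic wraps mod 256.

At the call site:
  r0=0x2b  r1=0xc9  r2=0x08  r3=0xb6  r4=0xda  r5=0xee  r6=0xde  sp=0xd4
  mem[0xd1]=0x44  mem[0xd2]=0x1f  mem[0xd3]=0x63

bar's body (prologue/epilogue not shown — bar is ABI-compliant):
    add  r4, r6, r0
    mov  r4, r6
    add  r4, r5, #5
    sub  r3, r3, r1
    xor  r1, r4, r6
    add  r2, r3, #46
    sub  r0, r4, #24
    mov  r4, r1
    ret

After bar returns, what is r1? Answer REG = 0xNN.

REG = 0x2d

prologue: push r0 -> mem[0xd3]=0x2b, sp=0xd3
prologue: push r2 -> mem[0xd2]=0x08, sp=0xd2
prologue: push r3 -> mem[0xd1]=0xb6, sp=0xd1
prologue: push r4 -> mem[0xd0]=0xda, sp=0xd0
body[0] add  r4, r6, r0 -> r4=0x09
body[1] mov  r4, r6 -> r4=0xde
body[2] add  r4, r5, #5 -> r4=0xf3
body[3] sub  r3, r3, r1 -> r3=0xed
body[4] xor  r1, r4, r6 -> r1=0x2d
body[5] add  r2, r3, #46 -> r2=0x1b
body[6] sub  r0, r4, #24 -> r0=0xdb
body[7] mov  r4, r1 -> r4=0x2d
epilogue: pop r4=0xda, sp=0xd1
epilogue: pop r3=0xb6, sp=0xd2
epilogue: pop r2=0x08, sp=0xd3
epilogue: pop r0=0x2b, sp=0xd4
r1 is caller-saved -> body value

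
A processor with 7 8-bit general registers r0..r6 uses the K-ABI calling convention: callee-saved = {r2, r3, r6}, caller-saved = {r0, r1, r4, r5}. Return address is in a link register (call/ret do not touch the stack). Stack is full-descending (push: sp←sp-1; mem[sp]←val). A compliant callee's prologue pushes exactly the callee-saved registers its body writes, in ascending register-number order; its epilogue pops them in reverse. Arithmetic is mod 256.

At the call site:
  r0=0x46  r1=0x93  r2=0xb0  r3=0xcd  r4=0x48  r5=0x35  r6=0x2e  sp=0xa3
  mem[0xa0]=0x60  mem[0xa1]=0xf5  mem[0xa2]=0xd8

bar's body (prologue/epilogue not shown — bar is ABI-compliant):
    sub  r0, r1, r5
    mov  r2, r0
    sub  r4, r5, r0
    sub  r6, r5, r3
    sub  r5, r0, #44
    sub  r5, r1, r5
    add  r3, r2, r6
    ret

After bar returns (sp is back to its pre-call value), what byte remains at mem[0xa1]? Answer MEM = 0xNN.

MEM = 0xcd

prologue: push r2 → mem[0xa2]=0xb0, sp=0xa2
prologue: push r3 → mem[0xa1]=0xcd, sp=0xa1
prologue: push r6 → mem[0xa0]=0x2e, sp=0xa0
body[0] sub  r0, r1, r5 → r0=0x5e
body[1] mov  r2, r0 → r2=0x5e
body[2] sub  r4, r5, r0 → r4=0xd7
body[3] sub  r6, r5, r3 → r6=0x68
body[4] sub  r5, r0, #44 → r5=0x32
body[5] sub  r5, r1, r5 → r5=0x61
body[6] add  r3, r2, r6 → r3=0xc6
epilogue: pop r6=0x2e, sp=0xa1
epilogue: pop r3=0xcd, sp=0xa2
epilogue: pop r2=0xb0, sp=0xa3
prologue pushed ['r2', 'r3', 'r6'] at ['0xa2', '0xa1', '0xa0']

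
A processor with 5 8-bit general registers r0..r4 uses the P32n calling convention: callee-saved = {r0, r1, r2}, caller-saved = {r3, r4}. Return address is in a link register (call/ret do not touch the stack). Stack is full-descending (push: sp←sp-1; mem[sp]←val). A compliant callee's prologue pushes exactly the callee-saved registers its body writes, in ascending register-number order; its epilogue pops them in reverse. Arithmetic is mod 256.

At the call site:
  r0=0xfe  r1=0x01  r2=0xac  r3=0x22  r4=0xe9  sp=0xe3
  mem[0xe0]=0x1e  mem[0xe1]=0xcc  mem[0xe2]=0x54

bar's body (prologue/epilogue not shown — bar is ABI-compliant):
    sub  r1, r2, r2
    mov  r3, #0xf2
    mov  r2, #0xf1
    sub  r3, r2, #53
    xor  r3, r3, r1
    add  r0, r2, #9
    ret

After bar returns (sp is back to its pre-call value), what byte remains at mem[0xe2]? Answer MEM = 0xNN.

MEM = 0xfe

prologue: push r0 → mem[0xe2]=0xfe, sp=0xe2
prologue: push r1 → mem[0xe1]=0x01, sp=0xe1
prologue: push r2 → mem[0xe0]=0xac, sp=0xe0
body[0] sub  r1, r2, r2 → r1=0x00
body[1] mov  r3, #0xf2 → r3=0xf2
body[2] mov  r2, #0xf1 → r2=0xf1
body[3] sub  r3, r2, #53 → r3=0xbc
body[4] xor  r3, r3, r1 → r3=0xbc
body[5] add  r0, r2, #9 → r0=0xfa
epilogue: pop r2=0xac, sp=0xe1
epilogue: pop r1=0x01, sp=0xe2
epilogue: pop r0=0xfe, sp=0xe3
prologue pushed ['r0', 'r1', 'r2'] at ['0xe2', '0xe1', '0xe0']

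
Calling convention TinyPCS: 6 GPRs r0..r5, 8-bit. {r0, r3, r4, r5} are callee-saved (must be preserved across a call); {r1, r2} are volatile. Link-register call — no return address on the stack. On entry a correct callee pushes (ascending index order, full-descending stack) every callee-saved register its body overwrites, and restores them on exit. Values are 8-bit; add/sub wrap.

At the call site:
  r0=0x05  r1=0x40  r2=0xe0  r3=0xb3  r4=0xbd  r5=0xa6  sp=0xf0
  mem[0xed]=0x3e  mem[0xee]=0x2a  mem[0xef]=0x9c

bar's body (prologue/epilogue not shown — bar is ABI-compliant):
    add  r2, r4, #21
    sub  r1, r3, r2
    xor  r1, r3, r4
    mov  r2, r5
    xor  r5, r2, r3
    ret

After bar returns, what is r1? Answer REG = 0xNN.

prologue: push r5 → mem[0xef]=0xa6, sp=0xef
body[0] add  r2, r4, #21 → r2=0xd2
body[1] sub  r1, r3, r2 → r1=0xe1
body[2] xor  r1, r3, r4 → r1=0x0e
body[3] mov  r2, r5 → r2=0xa6
body[4] xor  r5, r2, r3 → r5=0x15
epilogue: pop r5=0xa6, sp=0xf0
r1 is caller-saved → body value

REG = 0x0e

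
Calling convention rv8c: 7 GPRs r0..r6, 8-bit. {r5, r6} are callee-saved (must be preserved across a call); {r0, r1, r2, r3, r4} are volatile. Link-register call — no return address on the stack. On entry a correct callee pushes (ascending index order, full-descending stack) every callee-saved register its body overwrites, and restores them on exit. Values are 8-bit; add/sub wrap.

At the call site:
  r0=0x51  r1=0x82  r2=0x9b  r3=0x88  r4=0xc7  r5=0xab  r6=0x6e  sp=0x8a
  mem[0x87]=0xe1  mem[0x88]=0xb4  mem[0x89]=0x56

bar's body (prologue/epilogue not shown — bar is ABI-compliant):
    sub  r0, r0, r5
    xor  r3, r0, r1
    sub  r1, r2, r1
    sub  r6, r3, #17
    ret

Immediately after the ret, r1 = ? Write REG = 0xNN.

REG = 0x19

prologue: push r6 -> mem[0x89]=0x6e, sp=0x89
body[0] sub  r0, r0, r5 -> r0=0xa6
body[1] xor  r3, r0, r1 -> r3=0x24
body[2] sub  r1, r2, r1 -> r1=0x19
body[3] sub  r6, r3, #17 -> r6=0x13
epilogue: pop r6=0x6e, sp=0x8a
r1 is caller-saved -> body value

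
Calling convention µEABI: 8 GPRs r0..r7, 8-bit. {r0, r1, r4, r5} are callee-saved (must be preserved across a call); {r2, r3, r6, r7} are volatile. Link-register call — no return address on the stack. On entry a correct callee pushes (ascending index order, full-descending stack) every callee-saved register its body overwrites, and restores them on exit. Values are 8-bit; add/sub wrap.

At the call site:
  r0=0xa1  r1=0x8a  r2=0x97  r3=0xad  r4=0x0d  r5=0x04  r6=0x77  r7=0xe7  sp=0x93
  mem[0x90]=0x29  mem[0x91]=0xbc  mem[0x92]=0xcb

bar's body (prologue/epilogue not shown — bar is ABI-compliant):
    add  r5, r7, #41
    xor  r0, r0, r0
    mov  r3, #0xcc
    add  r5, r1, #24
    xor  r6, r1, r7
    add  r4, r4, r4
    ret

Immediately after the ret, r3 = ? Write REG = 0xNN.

REG = 0xcc

prologue: push r0 → mem[0x92]=0xa1, sp=0x92
prologue: push r4 → mem[0x91]=0x0d, sp=0x91
prologue: push r5 → mem[0x90]=0x04, sp=0x90
body[0] add  r5, r7, #41 → r5=0x10
body[1] xor  r0, r0, r0 → r0=0x00
body[2] mov  r3, #0xcc → r3=0xcc
body[3] add  r5, r1, #24 → r5=0xa2
body[4] xor  r6, r1, r7 → r6=0x6d
body[5] add  r4, r4, r4 → r4=0x1a
epilogue: pop r5=0x04, sp=0x91
epilogue: pop r4=0x0d, sp=0x92
epilogue: pop r0=0xa1, sp=0x93
r3 is caller-saved → body value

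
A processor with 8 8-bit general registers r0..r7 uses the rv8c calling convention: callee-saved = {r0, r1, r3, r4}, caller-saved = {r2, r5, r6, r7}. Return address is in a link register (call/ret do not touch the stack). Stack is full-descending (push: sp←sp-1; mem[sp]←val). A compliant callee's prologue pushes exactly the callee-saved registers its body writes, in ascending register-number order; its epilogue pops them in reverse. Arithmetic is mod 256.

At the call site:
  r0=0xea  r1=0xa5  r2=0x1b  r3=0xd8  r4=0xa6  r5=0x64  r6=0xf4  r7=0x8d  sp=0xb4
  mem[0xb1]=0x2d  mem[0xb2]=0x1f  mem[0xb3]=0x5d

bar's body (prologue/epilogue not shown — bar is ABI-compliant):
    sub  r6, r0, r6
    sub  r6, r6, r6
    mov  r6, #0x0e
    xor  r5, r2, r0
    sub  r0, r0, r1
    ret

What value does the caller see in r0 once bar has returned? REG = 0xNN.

REG = 0xea

prologue: push r0 → mem[0xb3]=0xea, sp=0xb3
body[0] sub  r6, r0, r6 → r6=0xf6
body[1] sub  r6, r6, r6 → r6=0x00
body[2] mov  r6, #0x0e → r6=0x0e
body[3] xor  r5, r2, r0 → r5=0xf1
body[4] sub  r0, r0, r1 → r0=0x45
epilogue: pop r0=0xea, sp=0xb4
r0 is callee-saved → restored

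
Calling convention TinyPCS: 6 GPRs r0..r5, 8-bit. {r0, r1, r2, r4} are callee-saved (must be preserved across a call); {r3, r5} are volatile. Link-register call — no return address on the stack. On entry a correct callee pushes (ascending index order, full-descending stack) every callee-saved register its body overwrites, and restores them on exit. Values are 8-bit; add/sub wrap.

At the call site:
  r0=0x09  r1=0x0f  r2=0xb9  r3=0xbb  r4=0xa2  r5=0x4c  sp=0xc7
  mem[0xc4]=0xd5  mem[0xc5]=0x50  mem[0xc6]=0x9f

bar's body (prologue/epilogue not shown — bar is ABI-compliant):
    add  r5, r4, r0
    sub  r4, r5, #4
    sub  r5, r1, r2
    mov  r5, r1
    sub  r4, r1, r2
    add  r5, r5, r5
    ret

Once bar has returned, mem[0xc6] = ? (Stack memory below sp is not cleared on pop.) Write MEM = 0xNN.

MEM = 0xa2

prologue: push r4 → mem[0xc6]=0xa2, sp=0xc6
body[0] add  r5, r4, r0 → r5=0xab
body[1] sub  r4, r5, #4 → r4=0xa7
body[2] sub  r5, r1, r2 → r5=0x56
body[3] mov  r5, r1 → r5=0x0f
body[4] sub  r4, r1, r2 → r4=0x56
body[5] add  r5, r5, r5 → r5=0x1e
epilogue: pop r4=0xa2, sp=0xc7
prologue pushed ['r4'] at ['0xc6']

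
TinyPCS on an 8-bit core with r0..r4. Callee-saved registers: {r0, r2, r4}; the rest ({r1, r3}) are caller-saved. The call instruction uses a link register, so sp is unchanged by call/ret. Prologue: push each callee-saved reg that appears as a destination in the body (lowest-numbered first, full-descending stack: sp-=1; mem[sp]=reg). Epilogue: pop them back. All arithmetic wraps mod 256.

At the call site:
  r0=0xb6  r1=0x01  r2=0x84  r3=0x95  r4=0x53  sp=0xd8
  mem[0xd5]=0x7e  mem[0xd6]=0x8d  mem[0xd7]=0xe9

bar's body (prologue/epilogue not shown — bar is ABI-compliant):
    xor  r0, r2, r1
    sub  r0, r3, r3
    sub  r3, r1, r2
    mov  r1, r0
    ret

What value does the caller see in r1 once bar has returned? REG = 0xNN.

prologue: push r0 -> mem[0xd7]=0xb6, sp=0xd7
body[0] xor  r0, r2, r1 -> r0=0x85
body[1] sub  r0, r3, r3 -> r0=0x00
body[2] sub  r3, r1, r2 -> r3=0x7d
body[3] mov  r1, r0 -> r1=0x00
epilogue: pop r0=0xb6, sp=0xd8
r1 is caller-saved -> body value

REG = 0x00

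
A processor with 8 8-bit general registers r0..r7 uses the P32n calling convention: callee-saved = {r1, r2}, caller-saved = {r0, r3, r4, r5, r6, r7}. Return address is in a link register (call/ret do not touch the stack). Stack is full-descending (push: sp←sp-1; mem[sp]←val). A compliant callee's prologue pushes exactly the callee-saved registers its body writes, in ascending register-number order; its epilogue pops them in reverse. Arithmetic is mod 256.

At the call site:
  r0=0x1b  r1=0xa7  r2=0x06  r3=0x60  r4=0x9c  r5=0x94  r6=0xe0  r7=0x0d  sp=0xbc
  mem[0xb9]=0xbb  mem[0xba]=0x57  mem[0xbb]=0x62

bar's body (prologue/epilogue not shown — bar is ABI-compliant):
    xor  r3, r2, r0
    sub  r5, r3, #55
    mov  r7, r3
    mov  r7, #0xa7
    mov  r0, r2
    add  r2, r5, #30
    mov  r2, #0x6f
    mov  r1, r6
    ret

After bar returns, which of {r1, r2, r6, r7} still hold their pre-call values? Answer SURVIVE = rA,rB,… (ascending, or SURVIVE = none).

prologue: push r1 -> mem[0xbb]=0xa7, sp=0xbb
prologue: push r2 -> mem[0xba]=0x06, sp=0xba
body[0] xor  r3, r2, r0 -> r3=0x1d
body[1] sub  r5, r3, #55 -> r5=0xe6
body[2] mov  r7, r3 -> r7=0x1d
body[3] mov  r7, #0xa7 -> r7=0xa7
body[4] mov  r0, r2 -> r0=0x06
body[5] add  r2, r5, #30 -> r2=0x04
body[6] mov  r2, #0x6f -> r2=0x6f
body[7] mov  r1, r6 -> r1=0xe0
epilogue: pop r2=0x06, sp=0xbb
epilogue: pop r1=0xa7, sp=0xbc
r1: callee-saved, written=True
r2: callee-saved, written=True
r6: caller-saved, written=False
r7: caller-saved, written=True

SURVIVE = r1,r2,r6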